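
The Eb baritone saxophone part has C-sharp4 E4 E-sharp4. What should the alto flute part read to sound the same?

A2 C3 C#3

First find concert pitch: the Eb baritone saxophone sounds a major thirteenth below written, so C-sharp4 E4 E-sharp4 sounds E2 G2 G#2.
Then write for alto flute: it sounds a perfect fourth below written, so the part must be a perfect fourth above concert.
E2 → A2
G2 → C3
G#2 → C#3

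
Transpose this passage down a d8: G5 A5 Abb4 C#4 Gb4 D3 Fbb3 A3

A diminished octave down from G5 gives G#4.
A5: an octave down reaches A, and 11 semitones makes it A#4.
A diminished octave down from Abb4 gives Ab3.
A diminished octave down from C#4 gives C##3.
Gb4: an octave down reaches G, and 11 semitones makes it G3.
A diminished octave down from D3 gives D#2.
A diminished octave down from Fbb3 gives Fb2.
A3 down a diminished octave is A#2.

G#4 A#4 Ab3 C##3 G3 D#2 Fb2 A#2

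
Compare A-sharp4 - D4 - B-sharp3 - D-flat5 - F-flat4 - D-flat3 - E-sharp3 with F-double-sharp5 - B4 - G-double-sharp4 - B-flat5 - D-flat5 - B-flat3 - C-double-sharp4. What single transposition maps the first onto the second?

Take the first pair: A#4 → F##5. A to F spans 6 letter names, so the interval is some kind of sixth.
A#4 to F##5 is 9 semitones, which makes it a major sixth; the second version is higher, so the direction is up.
Checking another pair — E#3 → C##4 — gives the same interval.

up a major sixth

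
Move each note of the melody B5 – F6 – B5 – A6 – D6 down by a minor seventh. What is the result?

C#5 G5 C#5 B5 E5

B5 → C#5
F6 → G5
B5 → C#5
A6 → B5
D6 → E5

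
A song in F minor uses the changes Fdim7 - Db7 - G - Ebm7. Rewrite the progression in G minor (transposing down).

F minor down to G minor is a minor seventh; each chord root moves by that interval while the quality stays the same.
Fdim7: root F down a minor seventh → G, giving Gdim7.
Db7: root Db down a minor seventh → Eb, giving Eb7.
G: root G down a minor seventh → A, giving A.
Ebm7: root Eb down a minor seventh → F, giving Fm7.

Gdim7 Eb7 A Fm7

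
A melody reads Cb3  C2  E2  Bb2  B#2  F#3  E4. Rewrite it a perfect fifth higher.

Gb3 G2 B2 F3 F##3 C#4 B4

Cb3 -> Gb3
C2 -> G2
E2 -> B2
Bb2 -> F3
B#2 -> F##3
F#3 -> C#4
E4 -> B4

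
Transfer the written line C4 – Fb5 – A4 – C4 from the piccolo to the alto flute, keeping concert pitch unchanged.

F5 Bbb6 D6 F5

First find concert pitch: the piccolo sounds a perfect octave above written, so C4 Fb5 A4 C4 sounds C5 Fb6 A5 C5.
Then write for alto flute: it sounds a perfect fourth below written, so the part must be a perfect fourth above concert.
C5 → F5
Fb6 → Bbb6
A5 → D6
C5 → F5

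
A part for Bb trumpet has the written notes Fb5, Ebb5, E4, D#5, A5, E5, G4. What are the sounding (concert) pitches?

Ebb5 Dbb5 D4 C#5 G5 D5 F4

Written C4 on the Bb trumpet sounds as Bb3, a major second lower; apply that shift to every note.
Fb5 → Ebb5
Ebb5 → Dbb5
E4 → D4
D#5 → C#5
A5 → G5
E5 → D5
G4 → F4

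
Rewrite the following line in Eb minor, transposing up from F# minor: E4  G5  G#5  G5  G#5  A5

Db5 Fb6 F6 Fb6 F6 Gb6

From F# up to Eb is a diminished seventh; apply that to each pitch.
E4 to Db5
G5 to Fb6
G#5 to F6
G5 to Fb6
G#5 to F6
A5 to Gb6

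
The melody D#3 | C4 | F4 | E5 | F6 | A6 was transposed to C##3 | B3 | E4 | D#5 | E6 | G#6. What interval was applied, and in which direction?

down a minor second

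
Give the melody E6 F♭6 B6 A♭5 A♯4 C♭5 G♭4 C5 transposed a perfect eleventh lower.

B4 Cb5 F#5 Eb4 E#3 Gb3 Db3 G3

E6: an eleventh down reaches B, and 17 semitones makes it B4.
A perfect eleventh down from Fb6 gives Cb5.
A perfect eleventh down from B6 gives F#5.
Ab5: an eleventh down reaches E, and 17 semitones makes it Eb4.
A#4: an eleventh down reaches E, and 17 semitones makes it E#3.
Cb5: an eleventh down reaches G, and 17 semitones makes it Gb3.
A perfect eleventh down from Gb4 gives Db3.
C5: an eleventh down reaches G, and 17 semitones makes it G3.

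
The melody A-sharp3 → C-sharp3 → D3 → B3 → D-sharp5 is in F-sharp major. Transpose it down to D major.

F#3 A2 Bb2 G3 B4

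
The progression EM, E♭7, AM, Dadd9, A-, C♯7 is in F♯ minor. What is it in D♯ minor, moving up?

F♯ minor up to D♯ minor is a major sixth; each chord root moves by that interval while the quality stays the same.
EM: root E up a major sixth → C#, giving C#M.
E♭7: root E♭ up a major sixth → C, giving C7.
AM: root A up a major sixth → F#, giving F#M.
Dadd9: root D up a major sixth → B, giving Badd9.
A-: root A up a major sixth → F#, giving F#-.
C♯7: root C♯ up a major sixth → A#, giving A#7.

C#M C7 F#M Badd9 F#- A#7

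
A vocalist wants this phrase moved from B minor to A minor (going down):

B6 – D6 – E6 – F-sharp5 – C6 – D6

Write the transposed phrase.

From B down to A is a major second; apply that to each pitch.
B6 becomes A6
D6 becomes C6
E6 becomes D6
F#5 becomes E5
C6 becomes Bb5
D6 becomes C6

A6 C6 D6 E5 Bb5 C6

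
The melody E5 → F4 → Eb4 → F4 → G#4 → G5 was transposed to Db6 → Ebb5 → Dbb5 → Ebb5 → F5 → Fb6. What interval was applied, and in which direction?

up a diminished seventh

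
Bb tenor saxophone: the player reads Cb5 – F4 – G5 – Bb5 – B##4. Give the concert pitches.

Bbb3 Eb3 F4 Ab4 A##3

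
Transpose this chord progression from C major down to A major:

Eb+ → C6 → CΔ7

C+ A6 AΔ7

C major down to A major is a minor third; each chord root moves by that interval while the quality stays the same.
Eb+: root Eb down a minor third → C, giving C+.
C6: root C down a minor third → A, giving A6.
CΔ7: root C down a minor third → A, giving AΔ7.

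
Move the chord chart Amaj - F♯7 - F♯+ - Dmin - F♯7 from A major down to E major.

A major down to E major is a perfect fourth; each chord root moves by that interval while the quality stays the same.
Amaj: root A down a perfect fourth → E, giving Emaj.
F♯7: root F♯ down a perfect fourth → C#, giving C#7.
F♯+: root F♯ down a perfect fourth → C#, giving C#+.
Dmin: root D down a perfect fourth → A, giving Amin.
F♯7: root F♯ down a perfect fourth → C#, giving C#7.

Emaj C#7 C#+ Amin C#7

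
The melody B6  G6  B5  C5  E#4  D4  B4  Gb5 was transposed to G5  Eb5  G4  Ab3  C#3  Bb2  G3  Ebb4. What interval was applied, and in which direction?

down a major tenth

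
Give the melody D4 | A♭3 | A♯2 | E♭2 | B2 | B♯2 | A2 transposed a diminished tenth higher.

Fb5 Cbb5 C4 Gbb3 Db4 D4 Cb4

D4 -> Fb5
Ab3 -> Cbb5
A#2 -> C4
Eb2 -> Gbb3
B2 -> Db4
B#2 -> D4
A2 -> Cb4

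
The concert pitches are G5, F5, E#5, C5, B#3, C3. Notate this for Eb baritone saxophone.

E7 D7 C##7 A6 G##5 A4

Written C4 sounds as Eb2 on the Eb baritone saxophone, so concert pitches are written a major thirteenth up.
G5 becomes E7
F5 becomes D7
E#5 becomes C##7
C5 becomes A6
B#3 becomes G##5
C3 becomes A4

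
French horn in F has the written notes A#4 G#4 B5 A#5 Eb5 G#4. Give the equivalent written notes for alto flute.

G#4 F#4 A5 G#5 Db5 F#4

First find concert pitch: the French horn in F sounds a perfect fifth below written, so A#4 G#4 B5 A#5 Eb5 G#4 sounds D#4 C#4 E5 D#5 Ab4 C#4.
Then write for alto flute: it sounds a perfect fourth below written, so the part must be a perfect fourth above concert.
D#4 → G#4
C#4 → F#4
E5 → A5
D#5 → G#5
Ab4 → Db5
C#4 → F#4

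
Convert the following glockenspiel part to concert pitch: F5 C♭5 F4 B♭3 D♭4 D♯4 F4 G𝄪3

F7 Cb7 F6 Bb5 Db6 D#6 F6 G##5

The glockenspiel sounds a perfect fifteenth above written, so transpose each written note up a perfect fifteenth.
F5 to F7
Cb5 to Cb7
F4 to F6
Bb3 to Bb5
Db4 to Db6
D#4 to D#6
F4 to F6
G##3 to G##5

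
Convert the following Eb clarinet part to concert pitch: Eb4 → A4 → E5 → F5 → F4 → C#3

Written C4 on the Eb clarinet sounds as Eb4, a minor third higher; apply that shift to every note.
Eb4 -> Gb4
A4 -> C5
E5 -> G5
F5 -> Ab5
F4 -> Ab4
C#3 -> E3

Gb4 C5 G5 Ab5 Ab4 E3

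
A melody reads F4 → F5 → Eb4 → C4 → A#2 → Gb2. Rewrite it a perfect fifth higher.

C5 C6 Bb4 G4 E#3 Db3

F4: a fifth up reaches C, and 7 semitones makes it C5.
A perfect fifth up from F5 gives C6.
Eb4: a fifth up reaches B, and 7 semitones makes it Bb4.
A perfect fifth up from C4 gives G4.
A#2 up a perfect fifth is E#3.
A perfect fifth up from Gb2 gives Db3.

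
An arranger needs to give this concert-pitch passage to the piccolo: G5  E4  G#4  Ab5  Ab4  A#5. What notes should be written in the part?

Written C4 sounds as C5 on the piccolo, so concert pitches are written a perfect octave down.
G5 → G4
E4 → E3
G#4 → G#3
Ab5 → Ab4
Ab4 → Ab3
A#5 → A#4

G4 E3 G#3 Ab4 Ab3 A#4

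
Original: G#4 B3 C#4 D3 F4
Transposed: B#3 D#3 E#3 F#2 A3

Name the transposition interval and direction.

From G#4 to B#3 is 6 letter names — a sixth of some quality.
B#3 to G#4 is 8 semitones, which makes it a minor sixth; the second version is lower, so the direction is down.
Checking another pair — F4 → A3 — gives the same interval.

down a minor sixth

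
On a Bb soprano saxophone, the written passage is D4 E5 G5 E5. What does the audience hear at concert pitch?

Written C4 on the Bb soprano saxophone sounds as Bb3, a major second lower; apply that shift to every note.
D4 to C4
E5 to D5
G5 to F5
E5 to D5

C4 D5 F5 D5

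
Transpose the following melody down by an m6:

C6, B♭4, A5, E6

C6 to E5
Bb4 to D4
A5 to C#5
E6 to G#5

E5 D4 C#5 G#5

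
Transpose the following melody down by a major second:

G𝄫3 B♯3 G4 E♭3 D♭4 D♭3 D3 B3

Gbb3 becomes Fbb3
B#3 becomes A#3
G4 becomes F4
Eb3 becomes Db3
Db4 becomes Cb4
Db3 becomes Cb3
D3 becomes C3
B3 becomes A3

Fbb3 A#3 F4 Db3 Cb4 Cb3 C3 A3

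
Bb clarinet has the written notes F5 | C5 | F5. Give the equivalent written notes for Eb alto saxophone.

First find concert pitch: the Bb clarinet sounds a major second below written, so F5 C5 F5 sounds Eb5 Bb4 Eb5.
Then write for Eb alto saxophone: it sounds a major sixth below written, so the part must be a major sixth above concert.
Eb5 → C6
Bb4 → G5
Eb5 → C6

C6 G5 C6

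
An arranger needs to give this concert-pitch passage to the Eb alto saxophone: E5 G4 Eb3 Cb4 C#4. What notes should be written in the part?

C#6 E5 C4 Ab4 A#4

Written C4 sounds as Eb3 on the Eb alto saxophone, so concert pitches are written a major sixth up.
E5 -> C#6
G4 -> E5
Eb3 -> C4
Cb4 -> Ab4
C#4 -> A#4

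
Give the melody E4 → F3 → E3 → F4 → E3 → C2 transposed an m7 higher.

D5 Eb4 D4 Eb5 D4 Bb2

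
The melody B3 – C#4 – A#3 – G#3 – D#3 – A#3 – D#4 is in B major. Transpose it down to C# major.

C#3 D#3 B#2 A#2 E#2 B#2 E#3

B major to C# major down is a minor seventh, so every note moves down by that interval.
B3 gives C#3
C#4 gives D#3
A#3 gives B#2
G#3 gives A#2
D#3 gives E#2
A#3 gives B#2
D#4 gives E#3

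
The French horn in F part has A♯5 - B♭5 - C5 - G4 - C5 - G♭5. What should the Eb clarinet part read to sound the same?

B#4 C5 D4 A3 D4 Ab4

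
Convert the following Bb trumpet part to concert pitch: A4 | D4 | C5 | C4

The Bb trumpet sounds a major second below written, so transpose each written note down a major second.
A4 gives G4
D4 gives C4
C5 gives Bb4
C4 gives Bb3

G4 C4 Bb4 Bb3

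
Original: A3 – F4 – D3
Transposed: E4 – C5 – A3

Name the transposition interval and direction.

up a perfect fifth

Take the first pair: A3 → E4. A to E spans 5 letter names, so the interval is some kind of fifth.
A3 to E4 is 7 semitones, which makes it a perfect fifth; the second version is higher, so the direction is up.
Checking another pair — D3 → A3 — gives the same interval.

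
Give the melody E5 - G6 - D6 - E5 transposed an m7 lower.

F#4 A5 E5 F#4

E5 becomes F#4
G6 becomes A5
D6 becomes E5
E5 becomes F#4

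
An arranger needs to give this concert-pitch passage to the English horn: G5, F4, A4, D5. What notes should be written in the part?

The English horn sounds a perfect fifth below written, so the written part must be a perfect fifth above concert — transpose each note up.
G5 gives D6
F4 gives C5
A4 gives E5
D5 gives A5

D6 C5 E5 A5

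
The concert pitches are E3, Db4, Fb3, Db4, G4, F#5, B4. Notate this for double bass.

E4 Db5 Fb4 Db5 G5 F#6 B5

Written C4 sounds as C3 on the double bass, so concert pitches are written a perfect octave up.
E3 to E4
Db4 to Db5
Fb3 to Fb4
Db4 to Db5
G4 to G5
F#5 to F#6
B4 to B5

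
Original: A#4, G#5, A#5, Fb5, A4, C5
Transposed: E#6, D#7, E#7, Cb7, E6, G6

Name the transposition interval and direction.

up a perfect twelfth

Take the first pair: A#4 → E#6. A to E spans 12 letter names, so the interval is some kind of twelfth.
A#4 to E#6 is 19 semitones, which makes it a perfect twelfth; the second version is higher, so the direction is up.
Checking another pair — C5 → G6 — gives the same interval.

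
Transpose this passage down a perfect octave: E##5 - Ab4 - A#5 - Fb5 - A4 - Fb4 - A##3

E##4 Ab3 A#4 Fb4 A3 Fb3 A##2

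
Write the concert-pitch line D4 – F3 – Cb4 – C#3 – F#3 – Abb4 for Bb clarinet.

E4 G3 Db4 D#3 G#3 Bbb4

The Bb clarinet sounds a major second below written, so the written part must be a major second above concert — transpose each note up.
D4 → E4
F3 → G3
Cb4 → Db4
C#3 → D#3
F#3 → G#3
Abb4 → Bbb4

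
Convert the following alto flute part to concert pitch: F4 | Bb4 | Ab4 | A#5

Written C4 on the alto flute sounds as G3, a perfect fourth lower; apply that shift to every note.
F4 becomes C4
Bb4 becomes F4
Ab4 becomes Eb4
A#5 becomes E#5

C4 F4 Eb4 E#5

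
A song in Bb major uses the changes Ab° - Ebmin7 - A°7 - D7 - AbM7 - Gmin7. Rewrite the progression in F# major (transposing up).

E° Bmin7 E#°7 A#7 EM7 D#min7

Bb major up to F# major is an augmented fifth; each chord root moves by that interval while the quality stays the same.
Ab°: root Ab up an augmented fifth → E, giving E°.
Ebmin7: root Eb up an augmented fifth → B, giving Bmin7.
A°7: root A up an augmented fifth → E#, giving E#°7.
D7: root D up an augmented fifth → A#, giving A#7.
AbM7: root Ab up an augmented fifth → E, giving EM7.
Gmin7: root G up an augmented fifth → D#, giving D#min7.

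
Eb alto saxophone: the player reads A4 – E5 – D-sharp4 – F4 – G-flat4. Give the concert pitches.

C4 G4 F#3 Ab3 Bbb3

Written C4 on the Eb alto saxophone sounds as Eb3, a major sixth lower; apply that shift to every note.
A4 gives C4
E5 gives G4
D#4 gives F#3
F4 gives Ab3
Gb4 gives Bbb3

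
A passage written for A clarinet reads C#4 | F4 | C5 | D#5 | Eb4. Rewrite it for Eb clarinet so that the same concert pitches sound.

First find concert pitch: the A clarinet sounds a minor third below written, so C#4 F4 C5 D#5 Eb4 sounds A#3 D4 A4 B#4 C4.
Then write for Eb clarinet: it sounds a minor third above written, so the part must be a minor third below concert.
A#3 → F##3
D4 → B3
A4 → F#4
B#4 → G##4
C4 → A3

F##3 B3 F#4 G##4 A3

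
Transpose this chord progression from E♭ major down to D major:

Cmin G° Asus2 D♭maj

E♭ major down to D major is a minor second; each chord root moves by that interval while the quality stays the same.
Cmin: root C down a minor second → B, giving Bmin.
G°: root G down a minor second → F#, giving F#°.
Asus2: root A down a minor second → G#, giving G#sus2.
D♭maj: root D♭ down a minor second → C, giving Cmaj.

Bmin F#° G#sus2 Cmaj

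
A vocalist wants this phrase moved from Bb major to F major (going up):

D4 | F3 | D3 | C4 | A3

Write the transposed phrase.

Bb major to F major up is a perfect fifth, so every note moves up by that interval.
D4 becomes A4
F3 becomes C4
D3 becomes A3
C4 becomes G4
A3 becomes E4

A4 C4 A3 G4 E4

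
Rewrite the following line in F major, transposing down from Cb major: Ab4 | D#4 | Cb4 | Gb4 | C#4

D4 G##3 F3 C4 F##3

Cb major to F major down is a diminished fifth, so every note moves down by that interval.
Ab4 gives D4
D#4 gives G##3
Cb4 gives F3
Gb4 gives C4
C#4 gives F##3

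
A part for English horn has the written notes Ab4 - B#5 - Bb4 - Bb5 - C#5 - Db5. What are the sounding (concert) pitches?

Db4 E#5 Eb4 Eb5 F#4 Gb4

The English horn sounds a perfect fifth below written, so transpose each written note down a perfect fifth.
Ab4 -> Db4
B#5 -> E#5
Bb4 -> Eb4
Bb5 -> Eb5
C#5 -> F#4
Db5 -> Gb4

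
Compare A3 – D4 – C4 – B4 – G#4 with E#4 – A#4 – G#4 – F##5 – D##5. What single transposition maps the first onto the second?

Take the first pair: A3 → E#4. A to E spans 5 letter names, so the interval is some kind of fifth.
A3 to E#4 is 8 semitones, which makes it an augmented fifth; the second version is higher, so the direction is up.
Checking another pair — G#4 → D##5 — gives the same interval.

up an augmented fifth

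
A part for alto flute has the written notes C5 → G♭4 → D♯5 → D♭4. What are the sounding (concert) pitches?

G4 Db4 A#4 Ab3

Written C4 on the alto flute sounds as G3, a perfect fourth lower; apply that shift to every note.
C5 becomes G4
Gb4 becomes Db4
D#5 becomes A#4
Db4 becomes Ab3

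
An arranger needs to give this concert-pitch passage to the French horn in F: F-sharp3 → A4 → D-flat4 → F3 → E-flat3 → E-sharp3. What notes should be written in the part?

Written C4 sounds as F3 on the French horn in F, so concert pitches are written a perfect fifth up.
F#3 gives C#4
A4 gives E5
Db4 gives Ab4
F3 gives C4
Eb3 gives Bb3
E#3 gives B#3

C#4 E5 Ab4 C4 Bb3 B#3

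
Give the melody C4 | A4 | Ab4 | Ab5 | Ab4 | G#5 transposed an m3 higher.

A minor third up from C4 gives Eb4.
A4 up a minor third is C5.
A minor third up from Ab4 gives Cb5.
Ab5 up a minor third is Cb6.
Ab4: a third up reaches C, and 3 semitones makes it Cb5.
A minor third up from G#5 gives B5.

Eb4 C5 Cb5 Cb6 Cb5 B5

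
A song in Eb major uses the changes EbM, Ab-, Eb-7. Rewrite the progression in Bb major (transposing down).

Eb major down to Bb major is a perfect fourth; each chord root moves by that interval while the quality stays the same.
EbM: root Eb down a perfect fourth → Bb, giving BbM.
Ab-: root Ab down a perfect fourth → Eb, giving Eb-.
Eb-7: root Eb down a perfect fourth → Bb, giving Bb-7.

BbM Eb- Bb-7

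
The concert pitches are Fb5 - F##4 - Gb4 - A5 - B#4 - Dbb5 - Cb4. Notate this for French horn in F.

Cb6 C##5 Db5 E6 F##5 Abb5 Gb4

The French horn in F sounds a perfect fifth below written, so the written part must be a perfect fifth above concert — transpose each note up.
Fb5 becomes Cb6
F##4 becomes C##5
Gb4 becomes Db5
A5 becomes E6
B#4 becomes F##5
Dbb5 becomes Abb5
Cb4 becomes Gb4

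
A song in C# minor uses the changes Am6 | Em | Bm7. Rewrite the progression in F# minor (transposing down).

Dm6 Am Em7

C# minor down to F# minor is a perfect fifth; each chord root moves by that interval while the quality stays the same.
Am6: root A down a perfect fifth → D, giving Dm6.
Em: root E down a perfect fifth → A, giving Am.
Bm7: root B down a perfect fifth → E, giving Em7.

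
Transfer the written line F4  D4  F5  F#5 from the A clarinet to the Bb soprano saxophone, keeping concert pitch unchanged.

E4 C#4 E5 E#5

First find concert pitch: the A clarinet sounds a minor third below written, so F4 D4 F5 F#5 sounds D4 B3 D5 D#5.
Then write for Bb soprano saxophone: it sounds a major second below written, so the part must be a major second above concert.
D4 → E4
B3 → C#4
D5 → E5
D#5 → E#5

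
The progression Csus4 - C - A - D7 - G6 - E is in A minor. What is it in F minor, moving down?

A minor down to F minor is a major third; each chord root moves by that interval while the quality stays the same.
Csus4: root C down a major third → Ab, giving Absus4.
C: root C down a major third → Ab, giving Ab.
A: root A down a major third → F, giving F.
D7: root D down a major third → Bb, giving Bb7.
G6: root G down a major third → Eb, giving Eb6.
E: root E down a major third → C, giving C.

Absus4 Ab F Bb7 Eb6 C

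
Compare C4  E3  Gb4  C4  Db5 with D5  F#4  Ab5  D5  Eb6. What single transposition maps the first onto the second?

From C4 to D5 is 9 letter names — a ninth of some quality.
C4 to D5 is 14 semitones, which makes it a major ninth; the second version is higher, so the direction is up.
Checking another pair — Db5 → Eb6 — gives the same interval.

up a major ninth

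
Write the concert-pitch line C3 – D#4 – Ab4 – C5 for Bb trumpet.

D3 E#4 Bb4 D5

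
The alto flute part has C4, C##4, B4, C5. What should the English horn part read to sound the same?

First find concert pitch: the alto flute sounds a perfect fourth below written, so C4 C##4 B4 C5 sounds G3 G##3 F#4 G4.
Then write for English horn: it sounds a perfect fifth below written, so the part must be a perfect fifth above concert.
G3 → D4
G##3 → D##4
F#4 → C#5
G4 → D5

D4 D##4 C#5 D5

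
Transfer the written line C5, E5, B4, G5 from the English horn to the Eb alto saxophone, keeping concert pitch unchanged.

First find concert pitch: the English horn sounds a perfect fifth below written, so C5 E5 B4 G5 sounds F4 A4 E4 C5.
Then write for Eb alto saxophone: it sounds a major sixth below written, so the part must be a major sixth above concert.
F4 → D5
A4 → F#5
E4 → C#5
C5 → A5

D5 F#5 C#5 A5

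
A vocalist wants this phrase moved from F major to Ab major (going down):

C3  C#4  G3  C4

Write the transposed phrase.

From F down to Ab is a major sixth; apply that to each pitch.
C3 gives Eb2
C#4 gives E3
G3 gives Bb2
C4 gives Eb3

Eb2 E3 Bb2 Eb3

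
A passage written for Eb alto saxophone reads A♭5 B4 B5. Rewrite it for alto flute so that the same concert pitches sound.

First find concert pitch: the Eb alto saxophone sounds a major sixth below written, so A♭5 B4 B5 sounds Cb5 D4 D5.
Then write for alto flute: it sounds a perfect fourth below written, so the part must be a perfect fourth above concert.
Cb5 → Fb5
D4 → G4
D5 → G5

Fb5 G4 G5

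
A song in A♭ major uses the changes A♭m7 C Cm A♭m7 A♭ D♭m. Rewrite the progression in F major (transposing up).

Fm7 A Am Fm7 F Bbm

A♭ major up to F major is a major sixth; each chord root moves by that interval while the quality stays the same.
A♭m7: root A♭ up a major sixth → F, giving Fm7.
C: root C up a major sixth → A, giving A.
Cm: root C up a major sixth → A, giving Am.
A♭m7: root A♭ up a major sixth → F, giving Fm7.
A♭: root A♭ up a major sixth → F, giving F.
D♭m: root D♭ up a major sixth → Bb, giving Bbm.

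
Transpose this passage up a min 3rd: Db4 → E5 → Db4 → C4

Fb4 G5 Fb4 Eb4

Db4 becomes Fb4
E5 becomes G5
Db4 becomes Fb4
C4 becomes Eb4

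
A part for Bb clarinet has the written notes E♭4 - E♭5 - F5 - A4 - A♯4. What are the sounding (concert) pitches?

Db4 Db5 Eb5 G4 G#4

Written C4 on the Bb clarinet sounds as Bb3, a major second lower; apply that shift to every note.
Eb4 to Db4
Eb5 to Db5
F5 to Eb5
A4 to G4
A#4 to G#4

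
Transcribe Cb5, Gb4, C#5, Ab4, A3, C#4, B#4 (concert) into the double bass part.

Cb6 Gb5 C#6 Ab5 A4 C#5 B#5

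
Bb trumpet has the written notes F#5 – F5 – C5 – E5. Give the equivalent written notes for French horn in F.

First find concert pitch: the Bb trumpet sounds a major second below written, so F#5 F5 C5 E5 sounds E5 Eb5 Bb4 D5.
Then write for French horn in F: it sounds a perfect fifth below written, so the part must be a perfect fifth above concert.
E5 → B5
Eb5 → Bb5
Bb4 → F5
D5 → A5

B5 Bb5 F5 A5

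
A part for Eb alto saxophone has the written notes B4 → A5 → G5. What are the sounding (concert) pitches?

The Eb alto saxophone sounds a major sixth below written, so transpose each written note down a major sixth.
B4 -> D4
A5 -> C5
G5 -> Bb4

D4 C5 Bb4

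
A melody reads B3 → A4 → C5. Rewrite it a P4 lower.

F#3 E4 G4

A perfect fourth down from B3 gives F#3.
A perfect fourth down from A4 gives E4.
A perfect fourth down from C5 gives G4.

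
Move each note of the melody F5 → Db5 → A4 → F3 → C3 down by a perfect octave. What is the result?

F5: an octave down reaches F, and 12 semitones makes it F4.
Db5 down a perfect octave is Db4.
A4: an octave down reaches A, and 12 semitones makes it A3.
A perfect octave down from F3 gives F2.
A perfect octave down from C3 gives C2.

F4 Db4 A3 F2 C2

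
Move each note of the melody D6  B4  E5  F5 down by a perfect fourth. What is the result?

A perfect fourth down from D6 gives A5.
A perfect fourth down from B4 gives F#4.
E5 down a perfect fourth is B4.
F5 down a perfect fourth is C5.

A5 F#4 B4 C5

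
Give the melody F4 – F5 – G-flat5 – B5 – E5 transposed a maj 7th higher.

E5 E6 F6 A#6 D#6

F4 -> E5
F5 -> E6
Gb5 -> F6
B5 -> A#6
E5 -> D#6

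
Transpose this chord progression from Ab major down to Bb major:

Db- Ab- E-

Eb- Bb- F#-

Ab major down to Bb major is a minor seventh; each chord root moves by that interval while the quality stays the same.
Db-: root Db down a minor seventh → Eb, giving Eb-.
Ab-: root Ab down a minor seventh → Bb, giving Bb-.
E-: root E down a minor seventh → F#, giving F#-.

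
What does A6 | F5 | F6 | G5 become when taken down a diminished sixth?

C##6 A#4 A#5 B#4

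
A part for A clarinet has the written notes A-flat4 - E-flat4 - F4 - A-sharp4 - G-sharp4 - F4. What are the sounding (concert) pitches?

F4 C4 D4 F##4 E#4 D4

The A clarinet sounds a minor third below written, so transpose each written note down a minor third.
Ab4 gives F4
Eb4 gives C4
F4 gives D4
A#4 gives F##4
G#4 gives E#4
F4 gives D4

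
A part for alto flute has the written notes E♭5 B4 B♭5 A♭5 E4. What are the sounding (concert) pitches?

Written C4 on the alto flute sounds as G3, a perfect fourth lower; apply that shift to every note.
Eb5 → Bb4
B4 → F#4
Bb5 → F5
Ab5 → Eb5
E4 → B3

Bb4 F#4 F5 Eb5 B3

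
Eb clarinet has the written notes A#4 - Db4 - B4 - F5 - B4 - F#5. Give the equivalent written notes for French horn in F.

G#5 Cb5 A5 Eb6 A5 E6

First find concert pitch: the Eb clarinet sounds a minor third above written, so A#4 Db4 B4 F5 B4 F#5 sounds C#5 Fb4 D5 Ab5 D5 A5.
Then write for French horn in F: it sounds a perfect fifth below written, so the part must be a perfect fifth above concert.
C#5 → G#5
Fb4 → Cb5
D5 → A5
Ab5 → Eb6
D5 → A5
A5 → E6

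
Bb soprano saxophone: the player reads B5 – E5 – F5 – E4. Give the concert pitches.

The Bb soprano saxophone sounds a major second below written, so transpose each written note down a major second.
B5 to A5
E5 to D5
F5 to Eb5
E4 to D4

A5 D5 Eb5 D4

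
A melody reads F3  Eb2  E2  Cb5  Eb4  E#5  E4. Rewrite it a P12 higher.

C5 Bb3 B3 Gb6 Bb5 B#6 B5

A perfect twelfth up from F3 gives C5.
Eb2: a twelfth up reaches B, and 19 semitones makes it Bb3.
E2: a twelfth up reaches B, and 19 semitones makes it B3.
Cb5 up a perfect twelfth is Gb6.
A perfect twelfth up from Eb4 gives Bb5.
E#5: a twelfth up reaches B, and 19 semitones makes it B#6.
E4 up a perfect twelfth is B5.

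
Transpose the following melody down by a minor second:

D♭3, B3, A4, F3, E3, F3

C3 A#3 G#4 E3 D#3 E3

A minor second down from Db3 gives C3.
B3 down a minor second is A#3.
A minor second down from A4 gives G#4.
A minor second down from F3 gives E3.
E3: a second down reaches D, and 1 semitone makes it D#3.
F3: a second down reaches E, and 1 semitone makes it E3.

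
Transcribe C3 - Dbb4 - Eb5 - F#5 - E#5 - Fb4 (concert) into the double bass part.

C4 Dbb5 Eb6 F#6 E#6 Fb5

The double bass sounds a perfect octave below written, so the written part must be a perfect octave above concert — transpose each note up.
C3 gives C4
Dbb4 gives Dbb5
Eb5 gives Eb6
F#5 gives F#6
E#5 gives E#6
Fb4 gives Fb5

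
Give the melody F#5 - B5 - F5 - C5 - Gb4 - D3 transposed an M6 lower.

F#5 to A4
B5 to D5
F5 to Ab4
C5 to Eb4
Gb4 to Bbb3
D3 to F2

A4 D5 Ab4 Eb4 Bbb3 F2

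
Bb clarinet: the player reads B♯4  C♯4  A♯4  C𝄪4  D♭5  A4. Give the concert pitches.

A#4 B3 G#4 B#3 Cb5 G4

The Bb clarinet sounds a major second below written, so transpose each written note down a major second.
B#4 gives A#4
C#4 gives B3
A#4 gives G#4
C##4 gives B#3
Db5 gives Cb5
A4 gives G4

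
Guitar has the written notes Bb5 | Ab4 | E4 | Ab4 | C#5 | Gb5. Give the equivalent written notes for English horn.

First find concert pitch: the guitar sounds a perfect octave below written, so Bb5 Ab4 E4 Ab4 C#5 Gb5 sounds Bb4 Ab3 E3 Ab3 C#4 Gb4.
Then write for English horn: it sounds a perfect fifth below written, so the part must be a perfect fifth above concert.
Bb4 → F5
Ab3 → Eb4
E3 → B3
Ab3 → Eb4
C#4 → G#4
Gb4 → Db5

F5 Eb4 B3 Eb4 G#4 Db5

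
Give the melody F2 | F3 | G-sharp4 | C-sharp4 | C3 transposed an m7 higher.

Eb3 Eb4 F#5 B4 Bb3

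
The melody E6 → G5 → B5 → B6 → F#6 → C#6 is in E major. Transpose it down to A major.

A5 C5 E5 E6 B5 F#5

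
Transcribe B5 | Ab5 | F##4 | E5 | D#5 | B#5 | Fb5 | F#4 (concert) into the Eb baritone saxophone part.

G#7 F7 D##6 C#7 B#6 G##7 Db7 D#6

The Eb baritone saxophone sounds a major thirteenth below written, so the written part must be a major thirteenth above concert — transpose each note up.
B5 gives G#7
Ab5 gives F7
F##4 gives D##6
E5 gives C#7
D#5 gives B#6
B#5 gives G##7
Fb5 gives Db7
F#4 gives D#6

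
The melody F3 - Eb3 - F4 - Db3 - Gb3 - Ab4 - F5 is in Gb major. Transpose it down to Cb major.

Gb major to Cb major down is a perfect fifth, so every note moves down by that interval.
F3 to Bb2
Eb3 to Ab2
F4 to Bb3
Db3 to Gb2
Gb3 to Cb3
Ab4 to Db4
F5 to Bb4

Bb2 Ab2 Bb3 Gb2 Cb3 Db4 Bb4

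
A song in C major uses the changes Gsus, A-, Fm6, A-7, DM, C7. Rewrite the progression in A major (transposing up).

C major up to A major is a major sixth; each chord root moves by that interval while the quality stays the same.
Gsus: root G up a major sixth → E, giving Esus.
A-: root A up a major sixth → F#, giving F#-.
Fm6: root F up a major sixth → D, giving Dm6.
A-7: root A up a major sixth → F#, giving F#-7.
DM: root D up a major sixth → B, giving BM.
C7: root C up a major sixth → A, giving A7.

Esus F#- Dm6 F#-7 BM A7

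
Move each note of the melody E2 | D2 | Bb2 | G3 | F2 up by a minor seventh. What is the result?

D3 C3 Ab3 F4 Eb3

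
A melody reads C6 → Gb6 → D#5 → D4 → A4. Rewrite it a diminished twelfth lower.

C6 -> F#4
Gb6 -> C5
D#5 -> G##3
D4 -> G#2
A4 -> D#3

F#4 C5 G##3 G#2 D#3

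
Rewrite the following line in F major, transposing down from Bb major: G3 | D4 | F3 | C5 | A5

Bb major to F major down is a perfect fourth, so every note moves down by that interval.
G3 gives D3
D4 gives A3
F3 gives C3
C5 gives G4
A5 gives E5

D3 A3 C3 G4 E5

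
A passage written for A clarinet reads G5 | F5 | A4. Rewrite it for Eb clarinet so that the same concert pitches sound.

First find concert pitch: the A clarinet sounds a minor third below written, so G5 F5 A4 sounds E5 D5 F#4.
Then write for Eb clarinet: it sounds a minor third above written, so the part must be a minor third below concert.
E5 → C#5
D5 → B4
F#4 → D#4

C#5 B4 D#4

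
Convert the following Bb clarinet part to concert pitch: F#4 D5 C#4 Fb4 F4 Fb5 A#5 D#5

Written C4 on the Bb clarinet sounds as Bb3, a major second lower; apply that shift to every note.
F#4 to E4
D5 to C5
C#4 to B3
Fb4 to Ebb4
F4 to Eb4
Fb5 to Ebb5
A#5 to G#5
D#5 to C#5

E4 C5 B3 Ebb4 Eb4 Ebb5 G#5 C#5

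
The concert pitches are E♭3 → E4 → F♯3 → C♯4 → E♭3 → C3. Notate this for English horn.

The English horn sounds a perfect fifth below written, so the written part must be a perfect fifth above concert — transpose each note up.
Eb3 -> Bb3
E4 -> B4
F#3 -> C#4
C#4 -> G#4
Eb3 -> Bb3
C3 -> G3

Bb3 B4 C#4 G#4 Bb3 G3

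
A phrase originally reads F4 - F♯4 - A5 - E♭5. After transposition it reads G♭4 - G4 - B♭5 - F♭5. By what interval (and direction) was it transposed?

From F4 to Gb4 is 2 letter names — a second of some quality.
F4 to Gb4 is 1 semitone, which makes it a minor second; the second version is higher, so the direction is up.
Checking another pair — Eb5 → Fb5 — gives the same interval.

up a minor second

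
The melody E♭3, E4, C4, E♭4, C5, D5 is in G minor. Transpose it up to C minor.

G minor to C minor up is a perfect fourth, so every note moves up by that interval.
Eb3 to Ab3
E4 to A4
C4 to F4
Eb4 to Ab4
C5 to F5
D5 to G5

Ab3 A4 F4 Ab4 F5 G5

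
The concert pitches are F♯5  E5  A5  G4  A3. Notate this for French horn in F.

C#6 B5 E6 D5 E4

Written C4 sounds as F3 on the French horn in F, so concert pitches are written a perfect fifth up.
F#5 to C#6
E5 to B5
A5 to E6
G4 to D5
A3 to E4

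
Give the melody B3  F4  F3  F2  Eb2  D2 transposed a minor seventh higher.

B3 -> A4
F4 -> Eb5
F3 -> Eb4
F2 -> Eb3
Eb2 -> Db3
D2 -> C3

A4 Eb5 Eb4 Eb3 Db3 C3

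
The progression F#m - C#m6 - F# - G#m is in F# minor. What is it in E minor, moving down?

Em Bm6 E F#m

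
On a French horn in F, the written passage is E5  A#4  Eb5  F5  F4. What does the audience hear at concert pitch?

A4 D#4 Ab4 Bb4 Bb3

The French horn in F sounds a perfect fifth below written, so transpose each written note down a perfect fifth.
E5 → A4
A#4 → D#4
Eb5 → Ab4
F5 → Bb4
F4 → Bb3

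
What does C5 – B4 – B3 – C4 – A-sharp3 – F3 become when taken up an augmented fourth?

F#5 E#5 E#4 F#4 D##4 B3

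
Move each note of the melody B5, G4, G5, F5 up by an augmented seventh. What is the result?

An augmented seventh up from B5 gives A##6.
G4 up an augmented seventh is F##5.
G5: a seventh up reaches F, and 12 semitones makes it F##6.
An augmented seventh up from F5 gives E#6.

A##6 F##5 F##6 E#6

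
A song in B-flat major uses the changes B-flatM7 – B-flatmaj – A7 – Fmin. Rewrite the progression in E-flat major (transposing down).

EbM7 Ebmaj D7 Bbmin

B-flat major down to E-flat major is a perfect fifth; each chord root moves by that interval while the quality stays the same.
B-flatM7: root B-flat down a perfect fifth → Eb, giving EbM7.
B-flatmaj: root B-flat down a perfect fifth → Eb, giving Ebmaj.
A7: root A down a perfect fifth → D, giving D7.
Fmin: root F down a perfect fifth → Bb, giving Bbmin.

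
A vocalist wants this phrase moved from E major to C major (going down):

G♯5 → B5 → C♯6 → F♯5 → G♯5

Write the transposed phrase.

E major to C major down is a major third, so every note moves down by that interval.
G#5 to E5
B5 to G5
C#6 to A5
F#5 to D5
G#5 to E5

E5 G5 A5 D5 E5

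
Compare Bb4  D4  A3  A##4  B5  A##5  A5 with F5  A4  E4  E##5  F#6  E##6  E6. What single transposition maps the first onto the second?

From Bb4 to F5 is 5 letter names — a fifth of some quality.
Bb4 to F5 is 7 semitones, which makes it a perfect fifth; the second version is higher, so the direction is up.
Checking another pair — A5 → E6 — gives the same interval.

up a perfect fifth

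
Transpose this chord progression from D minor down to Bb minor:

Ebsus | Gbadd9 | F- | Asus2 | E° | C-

Cbsus Ebbadd9 Db- Fsus2 C° Ab-

D minor down to Bb minor is a major third; each chord root moves by that interval while the quality stays the same.
Ebsus: root Eb down a major third → Cb, giving Cbsus.
Gbadd9: root Gb down a major third → Ebb, giving Ebbadd9.
F-: root F down a major third → Db, giving Db-.
Asus2: root A down a major third → F, giving Fsus2.
E°: root E down a major third → C, giving C°.
C-: root C down a major third → Ab, giving Ab-.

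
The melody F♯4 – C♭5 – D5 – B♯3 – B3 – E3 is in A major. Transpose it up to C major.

From A up to C is a minor third; apply that to each pitch.
F#4 → A4
Cb5 → Ebb5
D5 → F5
B#3 → D#4
B3 → D4
E3 → G3

A4 Ebb5 F5 D#4 D4 G3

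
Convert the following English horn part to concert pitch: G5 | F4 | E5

The English horn sounds a perfect fifth below written, so transpose each written note down a perfect fifth.
G5 becomes C5
F4 becomes Bb3
E5 becomes A4

C5 Bb3 A4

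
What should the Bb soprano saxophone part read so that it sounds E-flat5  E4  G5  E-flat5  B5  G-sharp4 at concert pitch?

F5 F#4 A5 F5 C#6 A#4

Written C4 sounds as Bb3 on the Bb soprano saxophone, so concert pitches are written a major second up.
Eb5 gives F5
E4 gives F#4
G5 gives A5
Eb5 gives F5
B5 gives C#6
G#4 gives A#4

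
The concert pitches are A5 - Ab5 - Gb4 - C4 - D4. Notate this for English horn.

Written C4 sounds as F3 on the English horn, so concert pitches are written a perfect fifth up.
A5 to E6
Ab5 to Eb6
Gb4 to Db5
C4 to G4
D4 to A4

E6 Eb6 Db5 G4 A4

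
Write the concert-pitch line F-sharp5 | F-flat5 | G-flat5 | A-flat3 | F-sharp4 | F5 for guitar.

F#6 Fb6 Gb6 Ab4 F#5 F6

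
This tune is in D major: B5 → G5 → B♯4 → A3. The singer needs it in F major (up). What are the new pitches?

D6 Bb5 D#5 C4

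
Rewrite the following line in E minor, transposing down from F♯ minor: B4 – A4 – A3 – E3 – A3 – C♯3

F♯ minor to E minor down is a major second, so every note moves down by that interval.
B4 -> A4
A4 -> G4
A3 -> G3
E3 -> D3
A3 -> G3
C#3 -> B2

A4 G4 G3 D3 G3 B2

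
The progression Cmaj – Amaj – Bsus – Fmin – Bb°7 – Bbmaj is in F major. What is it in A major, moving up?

Emaj C#maj D#sus Amin D°7 Dmaj

F major up to A major is a major third; each chord root moves by that interval while the quality stays the same.
Cmaj: root C up a major third → E, giving Emaj.
Amaj: root A up a major third → C#, giving C#maj.
Bsus: root B up a major third → D#, giving D#sus.
Fmin: root F up a major third → A, giving Amin.
Bb°7: root Bb up a major third → D, giving D°7.
Bbmaj: root Bb up a major third → D, giving Dmaj.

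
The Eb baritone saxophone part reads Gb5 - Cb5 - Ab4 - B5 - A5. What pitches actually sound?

Written C4 on the Eb baritone saxophone sounds as Eb2, a major thirteenth lower; apply that shift to every note.
Gb5 gives Bbb3
Cb5 gives Ebb3
Ab4 gives Cb3
B5 gives D4
A5 gives C4

Bbb3 Ebb3 Cb3 D4 C4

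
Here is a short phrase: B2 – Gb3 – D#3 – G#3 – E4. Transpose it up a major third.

D#3 Bb3 F##3 B#3 G#4

B2 to D#3
Gb3 to Bb3
D#3 to F##3
G#3 to B#3
E4 to G#4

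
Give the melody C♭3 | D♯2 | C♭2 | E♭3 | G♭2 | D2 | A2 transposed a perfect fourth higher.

Fb3 G#2 Fb2 Ab3 Cb3 G2 D3

Cb3: a fourth up reaches F, and 5 semitones makes it Fb3.
D#2 up a perfect fourth is G#2.
Cb2 up a perfect fourth is Fb2.
A perfect fourth up from Eb3 gives Ab3.
Gb2 up a perfect fourth is Cb3.
A perfect fourth up from D2 gives G2.
A2: a fourth up reaches D, and 5 semitones makes it D3.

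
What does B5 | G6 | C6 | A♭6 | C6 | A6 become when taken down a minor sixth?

D#5 B5 E5 C6 E5 C#6

B5 to D#5
G6 to B5
C6 to E5
Ab6 to C6
C6 to E5
A6 to C#6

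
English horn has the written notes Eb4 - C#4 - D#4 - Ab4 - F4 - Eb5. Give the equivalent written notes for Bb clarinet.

Bb3 G#3 A#3 Eb4 C4 Bb4

First find concert pitch: the English horn sounds a perfect fifth below written, so Eb4 C#4 D#4 Ab4 F4 Eb5 sounds Ab3 F#3 G#3 Db4 Bb3 Ab4.
Then write for Bb clarinet: it sounds a major second below written, so the part must be a major second above concert.
Ab3 → Bb3
F#3 → G#3
G#3 → A#3
Db4 → Eb4
Bb3 → C4
Ab4 → Bb4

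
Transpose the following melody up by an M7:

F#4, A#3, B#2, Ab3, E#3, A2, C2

E#5 G##4 A##3 G4 D##4 G#3 B2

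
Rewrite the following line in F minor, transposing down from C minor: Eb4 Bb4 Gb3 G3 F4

C minor to F minor down is a perfect fifth, so every note moves down by that interval.
Eb4 becomes Ab3
Bb4 becomes Eb4
Gb3 becomes Cb3
G3 becomes C3
F4 becomes Bb3

Ab3 Eb4 Cb3 C3 Bb3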